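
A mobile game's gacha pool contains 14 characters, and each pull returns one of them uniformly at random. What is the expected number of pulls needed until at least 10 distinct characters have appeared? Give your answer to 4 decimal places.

16.3552

With k distinct characters already seen, the next new one arrives after an expected 14/(14-k) pulls.
Sum over k = 0,...,9: E = 14/14 + 14/13 + 14/12 + ... + 14/6 + 14/5 = 16.35521.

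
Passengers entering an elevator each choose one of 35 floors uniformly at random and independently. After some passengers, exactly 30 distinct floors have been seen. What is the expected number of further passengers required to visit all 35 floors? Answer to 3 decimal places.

79.917

With k distinct floors already seen, the next new one takes an expected 35/(35-k) passengers.
Sum over k = 30,...,34: E = 35/5 + 35/4 + 35/3 + 35/2 + 35/1 = 79.9167.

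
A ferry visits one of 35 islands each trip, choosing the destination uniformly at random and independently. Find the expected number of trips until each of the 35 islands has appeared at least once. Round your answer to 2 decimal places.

145.14

After k distinct islands have appeared, the next trip gives a new one with probability (35-k)/35, so the expected wait for the (k+1)-th is 35/(35-k).
E[T] = 35/35 + 35/34 + 35/33 + ... + 35/2 + 35/1 = 35·H_{35}.
H_{35} = 4.147, so E[T] = 145.137.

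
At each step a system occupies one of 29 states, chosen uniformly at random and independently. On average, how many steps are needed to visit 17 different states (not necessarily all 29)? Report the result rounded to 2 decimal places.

With k distinct states already seen, the next new one arrives after an expected 29/(29-k) steps.
Sum over k = 0,...,16: E = 29/29 + 29/28 + 29/27 + ... + 29/14 + 29/13 = 24.895.

24.89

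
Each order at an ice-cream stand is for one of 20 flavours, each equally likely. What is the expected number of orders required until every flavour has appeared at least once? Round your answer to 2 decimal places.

71.95

Split into phases: going from k distinct to k+1 distinct takes on average 20/(20-k) orders.
E[T] = 20/20 + 20/19 + 20/18 + ... + 20/2 + 20/1 = 20·H_{20}.
H_{20} = 3.598, so E[T] = 71.955.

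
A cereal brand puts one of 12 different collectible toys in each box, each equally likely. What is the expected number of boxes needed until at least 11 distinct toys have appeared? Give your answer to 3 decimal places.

25.239

Going from k to k+1 distinct takes a geometric number of boxes with mean 12/(12-k).
Sum over k = 0,...,10: E = 12/12 + 12/11 + 12/10 + ... + 12/3 + 12/2 = 25.2385.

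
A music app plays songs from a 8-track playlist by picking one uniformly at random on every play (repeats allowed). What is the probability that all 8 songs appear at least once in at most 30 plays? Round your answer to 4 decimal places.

By inclusion–exclusion over which songs are missing,
P(all seen) = Σ_{j=0}^{8} (-1)^j C(8,j)((8-j)/8)^30
= 1.00000 - 0.14566 + 0.00500 - 0.00004 + 0.00000 - 0.00000 + 0.00000 - 0.00000 + 0.00000
= 0.85930.

0.8593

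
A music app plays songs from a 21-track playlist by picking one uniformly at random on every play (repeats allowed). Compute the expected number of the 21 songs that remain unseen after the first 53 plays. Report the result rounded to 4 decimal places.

1.5819

For each song, P(unseen after 53) = (20/21)^53 = 0.07533.
By linearity of expectation, E[unseen] = 21·(20/21)^53 = 1.58193.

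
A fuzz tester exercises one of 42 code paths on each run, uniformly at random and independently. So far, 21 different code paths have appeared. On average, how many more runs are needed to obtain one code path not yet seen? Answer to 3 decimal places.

2.000

Each run yields a new code path with probability (42-21)/42 = 21/42, so the wait is geometric with mean 42/21.
E = 42/21 = 2.0000.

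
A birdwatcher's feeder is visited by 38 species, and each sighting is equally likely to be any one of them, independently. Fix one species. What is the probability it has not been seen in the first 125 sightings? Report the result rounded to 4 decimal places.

On each sighting the fixed species fails to appear with probability 37/38.
P(still missing after 125) = (37/38)^125 = 0.03567.

0.0357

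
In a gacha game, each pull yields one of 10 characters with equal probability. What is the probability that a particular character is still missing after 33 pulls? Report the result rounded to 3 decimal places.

0.031

Each pull misses the fixed character with probability (10-1)/10 = 9/10, independently.
P(still missing after 33) = (9/10)^33 = 0.0309.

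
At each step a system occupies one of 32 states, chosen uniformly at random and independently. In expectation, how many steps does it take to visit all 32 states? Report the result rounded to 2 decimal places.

The wait to go from k to k+1 distinct states is geometric with mean 32/(32-k).
E[T] = 32/32 + 32/31 + 32/30 + ... + 32/2 + 32/1 = 32·H_{32}.
H_{32} = 4.058, so E[T] = 129.872.

129.87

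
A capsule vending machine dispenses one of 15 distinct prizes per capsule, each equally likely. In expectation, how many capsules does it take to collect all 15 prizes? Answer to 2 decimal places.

49.77

Split into phases: going from k distinct to k+1 distinct takes on average 15/(15-k) capsules.
E[T] = 15/15 + 15/14 + 15/13 + ... + 15/2 + 15/1 = 15·H_{15}.
H_{15} = 3.318, so E[T] = 49.773.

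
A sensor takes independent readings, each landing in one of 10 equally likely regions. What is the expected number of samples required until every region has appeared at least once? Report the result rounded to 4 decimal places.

The wait to go from k to k+1 distinct regions is geometric with mean 10/(10-k).
E[T] = 10/10 + 10/9 + 10/8 + ... + 10/2 + 10/1 = 10·H_{10}.
H_{10} = 2.92897, so E[T] = 29.28968.

29.2897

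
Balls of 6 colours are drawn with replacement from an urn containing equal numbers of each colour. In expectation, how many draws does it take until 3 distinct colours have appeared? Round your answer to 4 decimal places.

3.7000

Going from k to k+1 distinct takes a geometric number of draws with mean 6/(6-k).
Sum over k = 0,...,2: E = 6/6 + 6/5 + 6/4 = 3.70000.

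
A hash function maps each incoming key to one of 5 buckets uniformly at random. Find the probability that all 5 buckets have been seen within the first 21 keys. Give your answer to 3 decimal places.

0.954

Let A_i be the event that bucket i is missing after 21 keys. By inclusion–exclusion on the A_i,
P(all seen) = Σ_{j=0}^{5} (-1)^j C(5,j)((5-j)/5)^21
= 1.0000 - 0.0461 + 0.0002 - 0.0000 + 0.0000 - 0.0000
= 0.9541.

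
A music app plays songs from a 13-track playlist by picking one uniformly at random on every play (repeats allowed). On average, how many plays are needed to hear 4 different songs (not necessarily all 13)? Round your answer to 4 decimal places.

With k distinct songs already seen, the next new one arrives after an expected 13/(13-k) plays.
Sum over k = 0,...,3: E = 13/13 + 13/12 + 13/11 + 13/10 = 4.56515.

4.5652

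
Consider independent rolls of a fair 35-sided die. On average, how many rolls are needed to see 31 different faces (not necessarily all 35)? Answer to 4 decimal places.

72.2207

Going from k to k+1 distinct takes a geometric number of rolls with mean 35/(35-k).
Sum over k = 0,...,30: E = 35/35 + 35/34 + 35/33 + ... + 35/6 + 35/5 = 72.22068.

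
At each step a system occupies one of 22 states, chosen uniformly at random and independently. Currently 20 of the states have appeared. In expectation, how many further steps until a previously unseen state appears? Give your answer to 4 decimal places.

The number of steps until the next new state is geometric with success probability 2/22, so its mean is 22/2.
E = 22/2 = 11.00000.

11.0000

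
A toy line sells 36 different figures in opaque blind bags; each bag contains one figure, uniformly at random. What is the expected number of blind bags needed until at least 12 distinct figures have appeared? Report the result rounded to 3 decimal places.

With k distinct figures already seen, the next new one arrives after an expected 36/(36-k) blind bags.
Sum over k = 0,...,11: E = 36/36 + 36/35 + 36/34 + ... + 36/26 + 36/25 = 14.3496.

14.350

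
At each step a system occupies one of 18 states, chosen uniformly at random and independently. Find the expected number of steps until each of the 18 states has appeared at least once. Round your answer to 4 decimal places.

After k distinct states have appeared, the next step gives a new one with probability (18-k)/18, so the expected wait for the (k+1)-th is 18/(18-k).
E[T] = 18/18 + 18/17 + 18/16 + ... + 18/2 + 18/1 = 18·H_{18}.
H_{18} = 3.49511, so E[T] = 62.91195.

62.9119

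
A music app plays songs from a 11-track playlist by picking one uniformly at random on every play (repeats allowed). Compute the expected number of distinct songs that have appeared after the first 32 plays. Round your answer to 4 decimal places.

10.4790

For each song, P(seen in 32 plays) = 1 - (10/11)^32 = 0.95264.
By linearity of expectation, E[distinct seen] = 11·(1 - (10/11)^32) = 10.47901.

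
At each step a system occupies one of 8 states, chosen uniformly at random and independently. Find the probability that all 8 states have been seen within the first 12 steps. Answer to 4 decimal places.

By inclusion–exclusion over which states are missing,
P(all seen) = Σ_{j=0}^{8} (-1)^j C(8,j)((8-j)/8)^12
= 1.00000 - 1.61134 + 0.88694 - 0.19895 + 0.01709 - 0.00043 + 0.00000 - 0.00000 + 0.00000
= 0.09331.

0.0933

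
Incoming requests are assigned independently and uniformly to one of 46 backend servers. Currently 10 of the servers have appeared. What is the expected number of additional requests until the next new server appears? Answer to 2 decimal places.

1.28

The number of requests until the next new server is geometric with success probability 36/46, so its mean is 46/36.
E = 46/36 = 1.278.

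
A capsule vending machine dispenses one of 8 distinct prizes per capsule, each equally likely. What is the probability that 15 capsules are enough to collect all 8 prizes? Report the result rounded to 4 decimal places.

0.2482

By inclusion–exclusion over which prizes are missing,
P(all seen) = Σ_{j=0}^{8} (-1)^j C(8,j)((8-j)/8)^15
= 1.00000 - 1.07947 + 0.37418 - 0.04857 + 0.00214 - 0.00002 + 0.00000 - 0.00000 + 0.00000
= 0.24825.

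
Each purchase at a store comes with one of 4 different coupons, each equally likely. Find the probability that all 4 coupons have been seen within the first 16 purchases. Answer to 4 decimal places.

Let A_i be the event that coupon i is missing after 16 purchases. By inclusion–exclusion on the A_i,
P(all seen) = Σ_{j=0}^{4} (-1)^j C(4,j)((4-j)/4)^16
= 1.00000 - 0.04009 + 0.00009 - 0.00000 + 0.00000
= 0.96000.

0.9600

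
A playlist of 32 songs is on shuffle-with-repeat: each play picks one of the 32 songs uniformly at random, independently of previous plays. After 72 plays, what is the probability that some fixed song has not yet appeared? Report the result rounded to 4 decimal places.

On each play the fixed song fails to appear with probability 31/32.
P(still missing after 72) = (31/32)^72 = 0.10168.

0.1017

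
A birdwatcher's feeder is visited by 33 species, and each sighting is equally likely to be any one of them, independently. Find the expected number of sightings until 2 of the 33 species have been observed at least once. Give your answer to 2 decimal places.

2.03

With k distinct species already seen, the next new one arrives after an expected 33/(33-k) sightings.
Sum over k = 0,...,1: E = 33/33 + 33/32 = 2.031.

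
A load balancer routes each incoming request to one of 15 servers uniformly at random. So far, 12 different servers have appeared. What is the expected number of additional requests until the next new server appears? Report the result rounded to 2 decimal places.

The number of requests until the next new server is geometric with success probability 3/15, so its mean is 15/3.
E = 15/3 = 5.000.

5.00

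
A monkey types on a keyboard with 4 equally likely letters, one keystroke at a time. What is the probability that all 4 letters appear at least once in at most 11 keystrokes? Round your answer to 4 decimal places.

By inclusion–exclusion over which letters are missing,
P(all seen) = Σ_{j=0}^{4} (-1)^j C(4,j)((4-j)/4)^11
= 1.00000 - 0.16894 + 0.00293 - 0.00000 + 0.00000
= 0.83399.

0.8340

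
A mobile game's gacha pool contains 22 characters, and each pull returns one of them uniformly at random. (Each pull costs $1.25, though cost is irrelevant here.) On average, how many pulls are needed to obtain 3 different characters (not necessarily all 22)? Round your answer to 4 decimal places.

With k distinct characters already seen, the next new one arrives after an expected 22/(22-k) pulls.
Sum over k = 0,...,2: E = 22/22 + 22/21 + 22/20 = 3.14762.

3.1476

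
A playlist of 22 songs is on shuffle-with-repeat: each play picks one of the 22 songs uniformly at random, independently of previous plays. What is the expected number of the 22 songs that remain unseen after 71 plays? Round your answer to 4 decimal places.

For each song, P(unseen after 71) = (21/22)^71 = 0.03678.
By linearity of expectation, E[unseen] = 22·(21/22)^71 = 0.80906.

0.8091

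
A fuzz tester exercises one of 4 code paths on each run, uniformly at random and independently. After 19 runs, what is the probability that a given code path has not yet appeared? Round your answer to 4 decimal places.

0.0042

Each run misses the fixed code path with probability (4-1)/4 = 3/4, independently.
P(still missing after 19) = (3/4)^19 = 0.00423.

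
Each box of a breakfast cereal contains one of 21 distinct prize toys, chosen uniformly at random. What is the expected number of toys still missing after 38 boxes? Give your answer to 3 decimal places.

3.289

For each toy, P(unseen after 38) = (20/21)^38 = 0.1566.
By linearity of expectation, E[unseen] = 21·(20/21)^38 = 3.2887.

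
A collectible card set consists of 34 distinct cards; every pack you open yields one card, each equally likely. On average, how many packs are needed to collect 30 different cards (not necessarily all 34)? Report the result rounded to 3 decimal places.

69.186

With k distinct cards already seen, the next new one arrives after an expected 34/(34-k) packs.
Sum over k = 0,...,29: E = 34/34 + 34/33 + 34/32 + ... + 34/6 + 34/5 = 69.1858.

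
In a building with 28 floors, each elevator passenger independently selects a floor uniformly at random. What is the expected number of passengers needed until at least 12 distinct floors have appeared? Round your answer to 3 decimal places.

15.300

With k distinct floors already seen, the next new one arrives after an expected 28/(28-k) passengers.
Sum over k = 0,...,11: E = 28/28 + 28/27 + 28/26 + ... + 28/18 + 28/17 = 15.3004.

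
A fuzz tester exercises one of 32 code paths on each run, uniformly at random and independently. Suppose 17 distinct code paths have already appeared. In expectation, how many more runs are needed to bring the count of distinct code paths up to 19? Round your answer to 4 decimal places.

4.4190

The wait to go from k to k+1 distinct code paths is geometric with mean 32/(32-k).
Sum over k = 17,...,18: E = 32/15 + 32/14 = 4.41905.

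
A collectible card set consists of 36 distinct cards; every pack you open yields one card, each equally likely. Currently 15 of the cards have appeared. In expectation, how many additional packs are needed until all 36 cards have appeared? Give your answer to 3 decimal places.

The wait to go from k to k+1 distinct cards is geometric with mean 36/(36-k).
Sum over k = 15,...,35: E = 36/21 + 36/20 + 36/19 + ... + 36/2 + 36/1 = 131.2329.

131.233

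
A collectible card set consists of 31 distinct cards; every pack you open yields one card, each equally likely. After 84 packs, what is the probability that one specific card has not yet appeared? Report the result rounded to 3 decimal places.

0.064

Each pack misses the fixed card with probability (31-1)/31 = 30/31, independently.
P(still missing after 84) = (30/31)^84 = 0.0637.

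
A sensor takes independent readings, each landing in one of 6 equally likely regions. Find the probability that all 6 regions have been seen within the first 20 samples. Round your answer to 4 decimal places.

By inclusion–exclusion over which regions are missing,
P(all seen) = Σ_{j=0}^{6} (-1)^j C(6,j)((6-j)/6)^20
= 1.00000 - 0.15650 + 0.00451 - 0.00002 + 0.00000 - 0.00000 + 0.00000
= 0.84799.

0.8480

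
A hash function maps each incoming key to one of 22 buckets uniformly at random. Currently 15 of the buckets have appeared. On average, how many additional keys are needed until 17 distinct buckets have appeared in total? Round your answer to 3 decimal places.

The wait to go from k to k+1 distinct buckets is geometric with mean 22/(22-k).
Sum over k = 15,...,16: E = 22/7 + 22/6 = 6.8095.

6.810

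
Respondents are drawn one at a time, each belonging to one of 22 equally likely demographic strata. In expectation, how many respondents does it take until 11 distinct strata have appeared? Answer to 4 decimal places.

14.7606

Going from k to k+1 distinct takes a geometric number of respondents with mean 22/(22-k).
Sum over k = 0,...,10: E = 22/22 + 22/21 + 22/20 + ... + 22/13 + 22/12 = 14.76059.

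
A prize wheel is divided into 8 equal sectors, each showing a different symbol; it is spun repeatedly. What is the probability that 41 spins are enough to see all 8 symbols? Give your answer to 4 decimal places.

0.9667

By inclusion–exclusion over which symbols are missing,
P(all seen) = Σ_{j=0}^{8} (-1)^j C(8,j)((8-j)/8)^41
= 1.00000 - 0.03353 + 0.00021 - 0.00000 + 0.00000 - 0.00000 + 0.00000 - 0.00000 + 0.00000
= 0.96668.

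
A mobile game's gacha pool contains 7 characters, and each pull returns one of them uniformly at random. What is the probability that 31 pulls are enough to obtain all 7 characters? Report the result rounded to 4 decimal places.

By inclusion–exclusion over which characters are missing,
P(all seen) = Σ_{j=0}^{7} (-1)^j C(7,j)((7-j)/7)^31
= 1.00000 - 0.05885 + 0.00062 - 0.00000 + 0.00000 - 0.00000 + 0.00000 - 0.00000
= 0.94177.

0.9418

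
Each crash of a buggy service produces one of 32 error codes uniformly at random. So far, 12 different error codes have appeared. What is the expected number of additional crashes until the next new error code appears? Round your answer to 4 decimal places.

1.6000

Each crash yields a new error code with probability (32-12)/32 = 20/32, so the wait is geometric with mean 32/20.
E = 32/20 = 1.60000.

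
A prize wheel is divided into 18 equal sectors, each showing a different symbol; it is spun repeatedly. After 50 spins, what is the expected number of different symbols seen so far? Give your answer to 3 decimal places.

16.967

For each symbol, P(seen in 50 spins) = 1 - (17/18)^50 = 0.9426.
By linearity of expectation, E[distinct seen] = 18·(1 - (17/18)^50) = 16.9670.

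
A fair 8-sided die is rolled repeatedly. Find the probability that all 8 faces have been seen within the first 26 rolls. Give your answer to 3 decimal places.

0.767

By inclusion–exclusion over which faces are missing,
P(all seen) = Σ_{j=0}^{8} (-1)^j C(8,j)((8-j)/8)^26
= 1.0000 - 0.2485 + 0.0158 - 0.0003 + 0.0000 - 0.0000 + 0.0000 - 0.0000 + 0.0000
= 0.7670.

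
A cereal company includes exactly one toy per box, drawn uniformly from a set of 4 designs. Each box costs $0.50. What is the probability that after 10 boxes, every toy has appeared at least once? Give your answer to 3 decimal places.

By inclusion–exclusion over which toys are missing,
P(all seen) = Σ_{j=0}^{4} (-1)^j C(4,j)((4-j)/4)^10
= 1.0000 - 0.2253 + 0.0059 - 0.0000 + 0.0000
= 0.7806.

0.781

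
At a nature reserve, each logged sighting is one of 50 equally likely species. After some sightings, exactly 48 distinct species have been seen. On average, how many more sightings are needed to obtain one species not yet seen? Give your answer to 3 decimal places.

Each sighting yields a new species with probability (50-48)/50 = 2/50, so the wait is geometric with mean 50/2.
E = 50/2 = 25.0000.

25.000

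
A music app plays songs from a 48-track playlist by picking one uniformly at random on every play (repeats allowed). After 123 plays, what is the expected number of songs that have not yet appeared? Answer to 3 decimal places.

3.603

For each song, P(unseen after 123) = (47/48)^123 = 0.0751.
By linearity of expectation, E[unseen] = 48·(47/48)^123 = 3.6025.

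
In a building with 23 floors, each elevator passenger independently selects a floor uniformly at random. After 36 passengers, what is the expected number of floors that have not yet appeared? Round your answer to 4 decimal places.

4.6424

For each floor, P(unseen after 36) = (22/23)^36 = 0.20184.
By linearity of expectation, E[unseen] = 23·(22/23)^36 = 4.64240.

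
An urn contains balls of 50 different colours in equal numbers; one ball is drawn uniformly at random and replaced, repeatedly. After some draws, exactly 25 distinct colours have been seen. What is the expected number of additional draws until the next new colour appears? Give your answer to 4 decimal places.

Each draw yields a new colour with probability (50-25)/50 = 25/50, so the wait is geometric with mean 50/25.
E = 50/25 = 2.00000.

2.0000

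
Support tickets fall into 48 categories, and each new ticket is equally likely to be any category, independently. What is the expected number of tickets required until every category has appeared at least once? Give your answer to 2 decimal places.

The wait to go from k to k+1 distinct categories is geometric with mean 48/(48-k).
E[T] = 48/48 + 48/47 + 48/46 + ... + 48/2 + 48/1 = 48·H_{48}.
H_{48} = 4.459, so E[T] = 214.022.

214.02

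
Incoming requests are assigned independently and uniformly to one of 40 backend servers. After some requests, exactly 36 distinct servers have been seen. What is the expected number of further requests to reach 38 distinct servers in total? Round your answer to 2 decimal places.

With k distinct servers already seen, the next new one takes an expected 40/(40-k) requests.
Sum over k = 36,...,37: E = 40/4 + 40/3 = 23.333.

23.33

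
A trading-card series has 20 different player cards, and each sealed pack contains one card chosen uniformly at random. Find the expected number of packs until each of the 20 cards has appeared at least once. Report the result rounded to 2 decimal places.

After k distinct cards have appeared, the next pack gives a new one with probability (20-k)/20, so the expected wait for the (k+1)-th is 20/(20-k).
E[T] = 20/20 + 20/19 + 20/18 + ... + 20/2 + 20/1 = 20·H_{20}.
H_{20} = 3.598, so E[T] = 71.955.

71.95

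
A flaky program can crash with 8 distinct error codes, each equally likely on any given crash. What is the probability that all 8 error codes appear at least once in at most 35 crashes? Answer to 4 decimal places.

0.9265

Let A_i be the event that error code i is missing after 35 crashes. By inclusion–exclusion on the A_i,
P(all seen) = Σ_{j=0}^{8} (-1)^j C(8,j)((8-j)/8)^35
= 1.00000 - 0.07471 + 0.00119 - 0.00000 + 0.00000 - 0.00000 + 0.00000 - 0.00000 + 0.00000
= 0.92647.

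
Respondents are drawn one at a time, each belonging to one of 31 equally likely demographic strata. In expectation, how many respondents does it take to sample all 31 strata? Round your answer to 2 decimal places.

The wait to go from k to k+1 distinct strata is geometric with mean 31/(31-k).
E[T] = 31/31 + 31/30 + 31/29 + ... + 31/2 + 31/1 = 31·H_{31}.
H_{31} = 4.027, so E[T] = 124.845.

124.84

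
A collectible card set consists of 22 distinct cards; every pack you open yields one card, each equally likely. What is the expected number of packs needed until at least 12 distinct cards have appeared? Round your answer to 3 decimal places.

16.761

Going from k to k+1 distinct takes a geometric number of packs with mean 22/(22-k).
Sum over k = 0,...,11: E = 22/22 + 22/21 + 22/20 + ... + 22/12 + 22/11 = 16.7606.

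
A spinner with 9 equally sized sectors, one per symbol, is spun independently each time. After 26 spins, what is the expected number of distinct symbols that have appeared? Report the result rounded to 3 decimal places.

For each symbol, P(seen in 26 spins) = 1 - (8/9)^26 = 0.9532.
By linearity of expectation, E[distinct seen] = 9·(1 - (8/9)^26) = 8.5790.

8.579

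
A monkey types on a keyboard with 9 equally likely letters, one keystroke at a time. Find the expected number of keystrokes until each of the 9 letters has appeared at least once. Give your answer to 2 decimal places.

The wait to go from k to k+1 distinct letters is geometric with mean 9/(9-k).
E[T] = 9/9 + 9/8 + 9/7 + ... + 9/2 + 9/1 = 9·H_{9}.
H_{9} = 2.829, so E[T] = 25.461.

25.46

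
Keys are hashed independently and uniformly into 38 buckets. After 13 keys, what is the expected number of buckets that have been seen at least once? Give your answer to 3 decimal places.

For each bucket, P(seen in 13 keys) = 1 - (37/38)^13 = 0.2930.
By linearity of expectation, E[distinct seen] = 38·(1 - (37/38)^13) = 11.1330.

11.133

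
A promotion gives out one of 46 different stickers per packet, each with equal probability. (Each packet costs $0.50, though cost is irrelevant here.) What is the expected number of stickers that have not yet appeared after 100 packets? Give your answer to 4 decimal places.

For each sticker, P(unseen after 100) = (45/46)^100 = 0.11104.
By linearity of expectation, E[unseen] = 46·(45/46)^100 = 5.10771.

5.1077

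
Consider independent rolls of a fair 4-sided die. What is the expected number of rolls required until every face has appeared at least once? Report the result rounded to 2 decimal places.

8.33

The wait to go from k to k+1 distinct faces is geometric with mean 4/(4-k).
E[T] = 4/4 + 4/3 + 4/2 + 4/1 = 4·H_{4}.
H_{4} = 2.083, so E[T] = 8.333.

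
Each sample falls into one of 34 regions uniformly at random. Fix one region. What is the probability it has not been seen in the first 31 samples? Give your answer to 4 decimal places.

On each sample the fixed region fails to appear with probability 33/34.
P(still missing after 31) = (33/34)^31 = 0.39636.

0.3964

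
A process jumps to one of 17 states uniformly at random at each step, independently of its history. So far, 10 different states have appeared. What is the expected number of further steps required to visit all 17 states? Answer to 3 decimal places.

From k distinct to k+1 distinct takes on average 17/(17-k) steps.
Sum over k = 10,...,16: E = 17/7 + 17/6 + 17/5 + ... + 17/2 + 17/1 = 44.0786.

44.079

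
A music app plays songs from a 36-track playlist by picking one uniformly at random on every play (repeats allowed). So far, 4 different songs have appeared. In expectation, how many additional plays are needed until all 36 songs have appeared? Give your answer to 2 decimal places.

146.11

The wait to go from k to k+1 distinct songs is geometric with mean 36/(36-k).
Sum over k = 4,...,35: E = 36/32 + 36/31 + 36/30 + ... + 36/2 + 36/1 = 146.106.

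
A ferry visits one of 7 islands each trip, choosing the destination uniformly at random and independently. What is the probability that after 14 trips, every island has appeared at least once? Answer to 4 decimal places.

By inclusion–exclusion over which islands are missing,
P(all seen) = Σ_{j=0}^{7} (-1)^j C(7,j)((7-j)/7)^14
= 1.00000 - 0.80880 + 0.18898 - 0.01385 + 0.00025 - 0.00000 + 0.00000 - 0.00000
= 0.36657.

0.3666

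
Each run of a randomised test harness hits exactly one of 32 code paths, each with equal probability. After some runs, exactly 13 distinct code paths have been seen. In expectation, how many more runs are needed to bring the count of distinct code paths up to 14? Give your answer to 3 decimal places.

1.684

From k distinct to k+1 distinct takes on average 32/(32-k) runs.
Only the k = 13 term is needed: E = 32/19 = 1.6842.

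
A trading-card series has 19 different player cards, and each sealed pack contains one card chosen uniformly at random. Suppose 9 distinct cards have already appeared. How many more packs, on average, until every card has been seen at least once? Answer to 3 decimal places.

With k distinct cards already seen, the next new one takes an expected 19/(19-k) packs.
Sum over k = 9,...,18: E = 19/10 + 19/9 + 19/8 + ... + 19/2 + 19/1 = 55.6504.

55.650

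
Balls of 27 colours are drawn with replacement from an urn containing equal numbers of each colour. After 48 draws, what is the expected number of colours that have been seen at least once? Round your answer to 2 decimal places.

For each colour, P(seen in 48 draws) = 1 - (26/27)^48 = 0.837.
By linearity of expectation, E[distinct seen] = 27·(1 - (26/27)^48) = 22.588.

22.59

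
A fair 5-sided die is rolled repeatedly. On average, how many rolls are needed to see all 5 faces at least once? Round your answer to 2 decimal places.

11.42

The wait to go from k to k+1 distinct faces is geometric with mean 5/(5-k).
E[T] = 5/5 + 5/4 + 5/3 + 5/2 + 5/1 = 5·H_{5}.
H_{5} = 2.283, so E[T] = 11.417.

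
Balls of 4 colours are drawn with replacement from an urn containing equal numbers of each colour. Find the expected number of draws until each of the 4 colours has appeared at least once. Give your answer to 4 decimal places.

8.3333

Split into phases: going from k distinct to k+1 distinct takes on average 4/(4-k) draws.
E[T] = 4/4 + 4/3 + 4/2 + 4/1 = 4·H_{4}.
H_{4} = 2.08333, so E[T] = 8.33333.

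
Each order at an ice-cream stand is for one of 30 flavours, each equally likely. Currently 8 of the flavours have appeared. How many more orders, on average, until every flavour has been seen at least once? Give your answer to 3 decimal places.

110.724

From k distinct to k+1 distinct takes on average 30/(30-k) orders.
Sum over k = 8,...,29: E = 30/22 + 30/21 + 30/20 + ... + 30/2 + 30/1 = 110.7244.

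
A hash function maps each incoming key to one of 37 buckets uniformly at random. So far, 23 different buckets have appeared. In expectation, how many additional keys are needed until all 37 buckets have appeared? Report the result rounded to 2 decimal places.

With k distinct buckets already seen, the next new one takes an expected 37/(37-k) keys.
Sum over k = 23,...,36: E = 37/14 + 37/13 + 37/12 + ... + 37/2 + 37/1 = 120.308.

120.31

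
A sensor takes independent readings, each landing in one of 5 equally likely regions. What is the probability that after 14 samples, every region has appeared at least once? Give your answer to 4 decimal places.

By inclusion–exclusion over which regions are missing,
P(all seen) = Σ_{j=0}^{5} (-1)^j C(5,j)((5-j)/5)^14
= 1.00000 - 0.21990 + 0.00784 - 0.00003 + 0.00000 - 0.00000
= 0.78791.

0.7879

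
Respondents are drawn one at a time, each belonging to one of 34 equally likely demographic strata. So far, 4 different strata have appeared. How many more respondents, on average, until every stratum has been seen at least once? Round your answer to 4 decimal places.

From k distinct to k+1 distinct takes on average 34/(34-k) respondents.
Sum over k = 4,...,33: E = 34/30 + 34/29 + 34/28 + ... + 34/2 + 34/1 = 135.82956.

135.8296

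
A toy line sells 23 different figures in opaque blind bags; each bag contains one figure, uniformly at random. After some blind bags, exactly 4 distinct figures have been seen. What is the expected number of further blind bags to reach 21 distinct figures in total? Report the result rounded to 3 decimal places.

47.098

With k distinct figures already seen, the next new one takes an expected 23/(23-k) blind bags.
Sum over k = 4,...,20: E = 23/19 + 23/18 + 23/17 + ... + 23/4 + 23/3 = 47.0980.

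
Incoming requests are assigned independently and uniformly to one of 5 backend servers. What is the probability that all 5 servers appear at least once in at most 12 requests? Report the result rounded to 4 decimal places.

0.6780

By inclusion–exclusion over which servers are missing,
P(all seen) = Σ_{j=0}^{5} (-1)^j C(5,j)((5-j)/5)^12
= 1.00000 - 0.34360 + 0.02177 - 0.00017 + 0.00000 - 0.00000
= 0.67800.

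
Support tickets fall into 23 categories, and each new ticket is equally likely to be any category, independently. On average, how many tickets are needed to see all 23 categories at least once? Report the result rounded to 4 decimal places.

After k distinct categories have appeared, the next ticket gives a new one with probability (23-k)/23, so the expected wait for the (k+1)-th is 23/(23-k).
E[T] = 23/23 + 23/22 + 23/21 + ... + 23/2 + 23/1 = 23·H_{23}.
H_{23} = 3.73429, so E[T] = 85.88870.

85.8887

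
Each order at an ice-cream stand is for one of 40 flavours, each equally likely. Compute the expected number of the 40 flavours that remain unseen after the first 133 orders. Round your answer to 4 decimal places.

1.3793

For each flavour, P(unseen after 133) = (39/40)^133 = 0.03448.
By linearity of expectation, E[unseen] = 40·(39/40)^133 = 1.37935.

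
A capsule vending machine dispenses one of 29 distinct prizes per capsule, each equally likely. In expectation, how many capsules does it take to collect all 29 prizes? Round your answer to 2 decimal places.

Split into phases: going from k distinct to k+1 distinct takes on average 29/(29-k) capsules.
E[T] = 29/29 + 29/28 + 29/27 + ... + 29/2 + 29/1 = 29·H_{29}.
H_{29} = 3.962, so E[T] = 114.888.

114.89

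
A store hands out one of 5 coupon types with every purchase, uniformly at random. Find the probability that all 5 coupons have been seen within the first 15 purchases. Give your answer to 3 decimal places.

0.829

Let A_i be the event that coupon i is missing after 15 purchases. By inclusion–exclusion on the A_i,
P(all seen) = Σ_{j=0}^{5} (-1)^j C(5,j)((5-j)/5)^15
= 1.0000 - 0.1759 + 0.0047 - 0.0000 + 0.0000 - 0.0000
= 0.8288.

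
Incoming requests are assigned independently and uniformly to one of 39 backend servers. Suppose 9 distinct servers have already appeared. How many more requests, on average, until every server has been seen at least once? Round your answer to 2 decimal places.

The wait to go from k to k+1 distinct servers is geometric with mean 39/(39-k).
Sum over k = 9,...,38: E = 39/30 + 39/29 + 39/28 + ... + 39/2 + 39/1 = 155.804.

155.80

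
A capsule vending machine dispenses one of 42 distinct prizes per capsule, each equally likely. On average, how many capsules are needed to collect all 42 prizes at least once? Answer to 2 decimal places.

181.72

The wait to go from k to k+1 distinct prizes is geometric with mean 42/(42-k).
E[T] = 42/42 + 42/41 + 42/40 + ... + 42/2 + 42/1 = 42·H_{42}.
H_{42} = 4.327, so E[T] = 181.723.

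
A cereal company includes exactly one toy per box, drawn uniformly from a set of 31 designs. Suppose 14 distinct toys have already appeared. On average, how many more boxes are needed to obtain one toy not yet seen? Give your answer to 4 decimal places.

1.8235

The number of boxes until the next new toy is geometric with success probability 17/31, so its mean is 31/17.
E = 31/17 = 1.82353.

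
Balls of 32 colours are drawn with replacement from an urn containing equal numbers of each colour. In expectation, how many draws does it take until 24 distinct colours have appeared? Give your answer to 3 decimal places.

Going from k to k+1 distinct takes a geometric number of draws with mean 32/(32-k).
Sum over k = 0,...,23: E = 32/32 + 32/31 + 32/30 + ... + 32/10 + 32/9 = 42.9004.

42.900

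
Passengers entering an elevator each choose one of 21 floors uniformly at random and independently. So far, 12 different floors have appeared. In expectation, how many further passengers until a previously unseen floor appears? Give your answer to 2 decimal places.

Each passenger yields a new floor with probability (21-12)/21 = 9/21, so the wait is geometric with mean 21/9.
E = 21/9 = 2.333.

2.33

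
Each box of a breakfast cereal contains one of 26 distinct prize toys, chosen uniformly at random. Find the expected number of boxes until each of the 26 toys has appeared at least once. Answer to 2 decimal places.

100.21

Split into phases: going from k distinct to k+1 distinct takes on average 26/(26-k) boxes.
E[T] = 26/26 + 26/25 + 26/24 + ... + 26/2 + 26/1 = 26·H_{26}.
H_{26} = 3.854, so E[T] = 100.215.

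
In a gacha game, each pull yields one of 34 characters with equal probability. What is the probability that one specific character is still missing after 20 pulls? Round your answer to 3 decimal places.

0.550

Each pull misses the fixed character with probability (34-1)/34 = 33/34, independently.
P(still missing after 20) = (33/34)^20 = 0.5504.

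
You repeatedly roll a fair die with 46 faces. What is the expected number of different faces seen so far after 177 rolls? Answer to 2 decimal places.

For each face, P(seen in 177 rolls) = 1 - (45/46)^177 = 0.980.
By linearity of expectation, E[distinct seen] = 46·(1 - (45/46)^177) = 45.060.

45.06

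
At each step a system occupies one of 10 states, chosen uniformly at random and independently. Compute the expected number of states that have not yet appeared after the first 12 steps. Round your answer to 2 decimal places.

For each state, P(unseen after 12) = (9/10)^12 = 0.282.
By linearity of expectation, E[unseen] = 10·(9/10)^12 = 2.824.

2.82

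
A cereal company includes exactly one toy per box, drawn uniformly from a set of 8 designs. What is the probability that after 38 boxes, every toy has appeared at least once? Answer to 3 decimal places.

Let A_i be the event that toy i is missing after 38 boxes. By inclusion–exclusion on the A_i,
P(all seen) = Σ_{j=0}^{8} (-1)^j C(8,j)((8-j)/8)^38
= 1.0000 - 0.0500 + 0.0005 - 0.0000 + 0.0000 - 0.0000 + 0.0000 - 0.0000 + 0.0000
= 0.9505.

0.950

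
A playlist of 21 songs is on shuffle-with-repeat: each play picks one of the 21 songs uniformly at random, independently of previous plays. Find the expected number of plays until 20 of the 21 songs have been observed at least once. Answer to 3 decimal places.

55.553

With k distinct songs already seen, the next new one arrives after an expected 21/(21-k) plays.
Sum over k = 0,...,19: E = 21/21 + 21/20 + 21/19 + ... + 21/3 + 21/2 = 55.5525.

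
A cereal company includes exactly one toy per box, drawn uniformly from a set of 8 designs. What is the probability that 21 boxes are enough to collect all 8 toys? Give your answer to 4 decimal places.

Let A_i be the event that toy i is missing after 21 boxes. By inclusion–exclusion on the A_i,
P(all seen) = Σ_{j=0}^{8} (-1)^j C(8,j)((8-j)/8)^21
= 1.00000 - 0.48446 + 0.06660 - 0.00290 + 0.00003 - 0.00000 + 0.00000 - 0.00000 + 0.00000
= 0.57927.

0.5793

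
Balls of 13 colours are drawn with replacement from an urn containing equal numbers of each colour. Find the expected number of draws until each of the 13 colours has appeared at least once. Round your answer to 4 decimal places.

The wait to go from k to k+1 distinct colours is geometric with mean 13/(13-k).
E[T] = 13/13 + 13/12 + 13/11 + ... + 13/2 + 13/1 = 13·H_{13}.
H_{13} = 3.18013, so E[T] = 41.34174.

41.3417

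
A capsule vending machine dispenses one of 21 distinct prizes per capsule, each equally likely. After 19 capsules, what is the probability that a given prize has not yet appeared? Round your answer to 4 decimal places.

Each capsule misses the fixed prize with probability (21-1)/21 = 20/21, independently.
P(still missing after 19) = (20/21)^19 = 0.39573.

0.3957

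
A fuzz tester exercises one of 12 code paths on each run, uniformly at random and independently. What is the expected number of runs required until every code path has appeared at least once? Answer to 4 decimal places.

The wait to go from k to k+1 distinct code paths is geometric with mean 12/(12-k).
E[T] = 12/12 + 12/11 + 12/10 + ... + 12/2 + 12/1 = 12·H_{12}.
H_{12} = 3.10321, so E[T] = 37.23853.

37.2385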